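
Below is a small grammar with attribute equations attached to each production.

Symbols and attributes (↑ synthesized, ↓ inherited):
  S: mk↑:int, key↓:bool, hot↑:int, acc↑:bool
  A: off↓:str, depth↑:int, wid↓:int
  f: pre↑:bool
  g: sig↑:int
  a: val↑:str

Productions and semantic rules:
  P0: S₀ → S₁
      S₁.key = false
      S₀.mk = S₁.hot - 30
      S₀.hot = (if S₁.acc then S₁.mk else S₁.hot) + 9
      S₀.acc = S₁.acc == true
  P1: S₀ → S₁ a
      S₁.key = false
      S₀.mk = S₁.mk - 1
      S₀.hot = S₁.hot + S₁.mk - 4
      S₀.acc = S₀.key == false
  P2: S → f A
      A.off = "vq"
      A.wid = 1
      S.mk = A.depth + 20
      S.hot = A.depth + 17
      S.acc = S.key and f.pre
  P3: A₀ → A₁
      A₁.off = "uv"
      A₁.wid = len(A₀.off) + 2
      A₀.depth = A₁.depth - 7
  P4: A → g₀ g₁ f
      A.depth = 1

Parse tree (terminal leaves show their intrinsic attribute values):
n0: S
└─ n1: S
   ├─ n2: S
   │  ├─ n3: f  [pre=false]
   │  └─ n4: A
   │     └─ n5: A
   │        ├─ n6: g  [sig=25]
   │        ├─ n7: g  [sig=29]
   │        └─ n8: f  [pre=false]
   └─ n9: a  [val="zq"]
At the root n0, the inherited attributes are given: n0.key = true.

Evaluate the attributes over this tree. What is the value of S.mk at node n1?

1. n0.key = true  [given at root]
2. n1.key = false  [false]
3. n2.key = false  [false]
4. n3.pre = false  [terminal]
5. n4.off = "vq"  ["vq"]
6. n4.wid = 1  [1]
7. n5.off = "uv"  ["uv"]
8. n5.wid = 4  [len(A₀.off) + 2]
9. n6.sig = 25  [terminal]
10. n7.sig = 29  [terminal]
11. n8.pre = false  [terminal]
12. n5.depth = 1  [1]
13. n4.depth = -6  [A₁.depth - 7]
14. n2.mk = 14  [A.depth + 20]
15. n2.hot = 11  [A.depth + 17]
16. n2.acc = false  [S.key and f.pre]
17. n9.val = "zq"  [terminal]
18. n1.mk = 13  [S₁.mk - 1]
19. n1.hot = 21  [S₁.hot + S₁.mk - 4]
20. n1.acc = true  [S₀.key == false]
21. n0.mk = -9  [S₁.hot - 30]
22. n0.hot = 22  [(if S₁.acc then S₁.mk else S₁.hot) + 9]
23. n0.acc = true  [S₁.acc == true]

13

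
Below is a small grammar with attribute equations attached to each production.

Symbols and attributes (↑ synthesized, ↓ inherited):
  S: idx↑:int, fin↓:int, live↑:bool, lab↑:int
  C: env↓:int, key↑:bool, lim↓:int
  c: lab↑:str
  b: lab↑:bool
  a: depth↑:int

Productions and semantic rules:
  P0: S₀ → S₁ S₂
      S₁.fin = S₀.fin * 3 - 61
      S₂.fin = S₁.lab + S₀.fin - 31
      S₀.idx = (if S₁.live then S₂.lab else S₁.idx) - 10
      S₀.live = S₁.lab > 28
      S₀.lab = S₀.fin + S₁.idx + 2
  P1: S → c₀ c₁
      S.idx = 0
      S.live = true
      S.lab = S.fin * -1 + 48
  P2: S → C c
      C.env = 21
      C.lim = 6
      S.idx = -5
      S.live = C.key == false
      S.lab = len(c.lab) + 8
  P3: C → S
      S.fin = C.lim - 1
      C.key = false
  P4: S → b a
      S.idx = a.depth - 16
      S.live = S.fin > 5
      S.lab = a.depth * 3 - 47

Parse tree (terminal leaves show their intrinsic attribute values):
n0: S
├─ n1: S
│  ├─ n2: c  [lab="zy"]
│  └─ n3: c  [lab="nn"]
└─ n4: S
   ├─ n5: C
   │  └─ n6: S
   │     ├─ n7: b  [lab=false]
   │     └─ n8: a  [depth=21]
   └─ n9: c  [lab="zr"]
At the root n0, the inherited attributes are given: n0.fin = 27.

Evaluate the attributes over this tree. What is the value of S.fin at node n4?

1. n0.fin = 27  [given at root]
2. n1.fin = 20  [S₀.fin * 3 - 61]
3. n2.lab = "zy"  [terminal]
4. n3.lab = "nn"  [terminal]
5. n1.idx = 0  [0]
6. n1.live = true  [true]
7. n1.lab = 28  [S.fin * -1 + 48]
8. n4.fin = 24  [S₁.lab + S₀.fin - 31]
9. n5.env = 21  [21]
10. n5.lim = 6  [6]
11. n6.fin = 5  [C.lim - 1]
12. n7.lab = false  [terminal]
13. n8.depth = 21  [terminal]
14. n6.idx = 5  [a.depth - 16]
15. n6.live = false  [S.fin > 5]
16. n6.lab = 16  [a.depth * 3 - 47]
17. n5.key = false  [false]
18. n9.lab = "zr"  [terminal]
19. n4.idx = -5  [-5]
20. n4.live = true  [C.key == false]
21. n4.lab = 10  [len(c.lab) + 8]
22. n0.idx = 0  [(if S₁.live then S₂.lab else S₁.idx) - 10]
23. n0.live = false  [S₁.lab > 28]
24. n0.lab = 29  [S₀.fin + S₁.idx + 2]

24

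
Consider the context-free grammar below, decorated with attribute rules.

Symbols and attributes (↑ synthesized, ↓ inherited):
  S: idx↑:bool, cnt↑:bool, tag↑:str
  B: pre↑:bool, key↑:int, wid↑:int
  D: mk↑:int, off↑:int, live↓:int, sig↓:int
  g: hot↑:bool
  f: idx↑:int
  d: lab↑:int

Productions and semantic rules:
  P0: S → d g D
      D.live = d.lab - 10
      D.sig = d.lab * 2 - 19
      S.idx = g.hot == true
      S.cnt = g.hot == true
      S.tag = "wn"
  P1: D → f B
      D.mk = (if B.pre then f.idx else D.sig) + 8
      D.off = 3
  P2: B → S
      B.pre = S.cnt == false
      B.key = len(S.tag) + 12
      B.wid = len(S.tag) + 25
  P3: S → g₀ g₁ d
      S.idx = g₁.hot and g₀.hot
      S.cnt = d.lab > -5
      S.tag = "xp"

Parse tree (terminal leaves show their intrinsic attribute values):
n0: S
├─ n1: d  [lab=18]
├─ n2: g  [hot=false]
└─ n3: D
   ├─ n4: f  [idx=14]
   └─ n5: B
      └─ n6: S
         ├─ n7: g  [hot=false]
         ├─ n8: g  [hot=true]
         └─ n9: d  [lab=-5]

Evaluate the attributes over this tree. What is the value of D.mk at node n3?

22

1. n1.lab = 18  [terminal]
2. n2.hot = false  [terminal]
3. n3.live = 8  [d.lab - 10]
4. n3.sig = 17  [d.lab * 2 - 19]
5. n4.idx = 14  [terminal]
6. n7.hot = false  [terminal]
7. n8.hot = true  [terminal]
8. n9.lab = -5  [terminal]
9. n6.idx = false  [g₁.hot and g₀.hot]
10. n6.cnt = false  [d.lab > -5]
11. n6.tag = "xp"  ["xp"]
12. n5.pre = true  [S.cnt == false]
13. n5.key = 14  [len(S.tag) + 12]
14. n5.wid = 27  [len(S.tag) + 25]
15. n3.mk = 22  [(if B.pre then f.idx else D.sig) + 8]
16. n3.off = 3  [3]
17. n0.idx = false  [g.hot == true]
18. n0.cnt = false  [g.hot == true]
19. n0.tag = "wn"  ["wn"]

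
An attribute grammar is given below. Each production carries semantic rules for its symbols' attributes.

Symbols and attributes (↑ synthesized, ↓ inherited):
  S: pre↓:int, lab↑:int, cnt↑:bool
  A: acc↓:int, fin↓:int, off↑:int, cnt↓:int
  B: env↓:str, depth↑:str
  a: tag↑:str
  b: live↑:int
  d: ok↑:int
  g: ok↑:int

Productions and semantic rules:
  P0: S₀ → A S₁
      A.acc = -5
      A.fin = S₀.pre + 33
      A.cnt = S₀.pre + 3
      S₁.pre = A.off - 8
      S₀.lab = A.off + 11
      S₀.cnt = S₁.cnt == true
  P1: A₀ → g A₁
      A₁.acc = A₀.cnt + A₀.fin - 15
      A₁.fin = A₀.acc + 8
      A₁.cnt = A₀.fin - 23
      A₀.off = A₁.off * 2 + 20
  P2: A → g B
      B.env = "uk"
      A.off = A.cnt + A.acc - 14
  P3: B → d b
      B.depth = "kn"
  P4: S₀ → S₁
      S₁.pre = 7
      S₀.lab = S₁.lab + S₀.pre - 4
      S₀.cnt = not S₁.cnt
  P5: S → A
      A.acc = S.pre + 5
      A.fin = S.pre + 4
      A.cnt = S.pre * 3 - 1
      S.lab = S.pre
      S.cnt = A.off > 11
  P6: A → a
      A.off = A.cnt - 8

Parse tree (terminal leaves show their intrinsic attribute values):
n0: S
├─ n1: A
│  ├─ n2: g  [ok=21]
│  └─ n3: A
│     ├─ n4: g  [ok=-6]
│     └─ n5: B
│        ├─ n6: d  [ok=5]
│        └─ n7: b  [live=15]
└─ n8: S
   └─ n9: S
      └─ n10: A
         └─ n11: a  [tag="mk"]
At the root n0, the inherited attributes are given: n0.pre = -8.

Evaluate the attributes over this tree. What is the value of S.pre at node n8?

1. n0.pre = -8  [given at root]
2. n1.acc = -5  [-5]
3. n1.fin = 25  [S₀.pre + 33]
4. n1.cnt = -5  [S₀.pre + 3]
5. n2.ok = 21  [terminal]
6. n3.acc = 5  [A₀.cnt + A₀.fin - 15]
7. n3.fin = 3  [A₀.acc + 8]
8. n3.cnt = 2  [A₀.fin - 23]
9. n4.ok = -6  [terminal]
10. n5.env = "uk"  ["uk"]
11. n6.ok = 5  [terminal]
12. n7.live = 15  [terminal]
13. n5.depth = "kn"  ["kn"]
14. n3.off = -7  [A.cnt + A.acc - 14]
15. n1.off = 6  [A₁.off * 2 + 20]
16. n8.pre = -2  [A.off - 8]
17. n9.pre = 7  [7]
18. n10.acc = 12  [S.pre + 5]
19. n10.fin = 11  [S.pre + 4]
20. n10.cnt = 20  [S.pre * 3 - 1]
21. n11.tag = "mk"  [terminal]
22. n10.off = 12  [A.cnt - 8]
23. n9.lab = 7  [S.pre]
24. n9.cnt = true  [A.off > 11]
25. n8.lab = 1  [S₁.lab + S₀.pre - 4]
26. n8.cnt = false  [not S₁.cnt]
27. n0.lab = 17  [A.off + 11]
28. n0.cnt = false  [S₁.cnt == true]

-2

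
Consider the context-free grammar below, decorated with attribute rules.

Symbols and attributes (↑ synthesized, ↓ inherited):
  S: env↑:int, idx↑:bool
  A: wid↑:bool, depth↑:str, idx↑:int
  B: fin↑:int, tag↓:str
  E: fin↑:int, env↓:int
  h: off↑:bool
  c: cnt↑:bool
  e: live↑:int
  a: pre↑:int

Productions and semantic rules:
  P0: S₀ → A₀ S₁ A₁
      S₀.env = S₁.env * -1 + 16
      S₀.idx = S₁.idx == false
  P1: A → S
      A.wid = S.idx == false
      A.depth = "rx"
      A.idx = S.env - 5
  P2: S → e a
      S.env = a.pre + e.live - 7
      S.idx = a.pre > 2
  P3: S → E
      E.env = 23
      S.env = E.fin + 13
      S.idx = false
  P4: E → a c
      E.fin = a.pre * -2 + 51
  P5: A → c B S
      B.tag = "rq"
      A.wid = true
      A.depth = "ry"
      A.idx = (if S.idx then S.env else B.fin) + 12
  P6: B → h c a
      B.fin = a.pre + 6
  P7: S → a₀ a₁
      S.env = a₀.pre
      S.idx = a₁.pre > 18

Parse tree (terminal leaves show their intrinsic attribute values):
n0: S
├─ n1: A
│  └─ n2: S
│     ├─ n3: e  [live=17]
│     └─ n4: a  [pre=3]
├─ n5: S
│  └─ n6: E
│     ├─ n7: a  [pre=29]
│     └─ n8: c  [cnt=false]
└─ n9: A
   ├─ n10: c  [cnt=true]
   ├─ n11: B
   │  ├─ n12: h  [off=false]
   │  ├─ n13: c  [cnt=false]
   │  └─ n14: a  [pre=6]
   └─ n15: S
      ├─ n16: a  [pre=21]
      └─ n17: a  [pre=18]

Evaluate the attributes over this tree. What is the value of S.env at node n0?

10

1. n3.live = 17  [terminal]
2. n4.pre = 3  [terminal]
3. n2.env = 13  [a.pre + e.live - 7]
4. n2.idx = true  [a.pre > 2]
5. n1.wid = false  [S.idx == false]
6. n1.depth = "rx"  ["rx"]
7. n1.idx = 8  [S.env - 5]
8. n6.env = 23  [23]
9. n7.pre = 29  [terminal]
10. n8.cnt = false  [terminal]
11. n6.fin = -7  [a.pre * -2 + 51]
12. n5.env = 6  [E.fin + 13]
13. n5.idx = false  [false]
14. n10.cnt = true  [terminal]
15. n11.tag = "rq"  ["rq"]
16. n12.off = false  [terminal]
17. n13.cnt = false  [terminal]
18. n14.pre = 6  [terminal]
19. n11.fin = 12  [a.pre + 6]
20. n16.pre = 21  [terminal]
21. n17.pre = 18  [terminal]
22. n15.env = 21  [a₀.pre]
23. n15.idx = false  [a₁.pre > 18]
24. n9.wid = true  [true]
25. n9.depth = "ry"  ["ry"]
26. n9.idx = 24  [(if S.idx then S.env else B.fin) + 12]
27. n0.env = 10  [S₁.env * -1 + 16]
28. n0.idx = true  [S₁.idx == false]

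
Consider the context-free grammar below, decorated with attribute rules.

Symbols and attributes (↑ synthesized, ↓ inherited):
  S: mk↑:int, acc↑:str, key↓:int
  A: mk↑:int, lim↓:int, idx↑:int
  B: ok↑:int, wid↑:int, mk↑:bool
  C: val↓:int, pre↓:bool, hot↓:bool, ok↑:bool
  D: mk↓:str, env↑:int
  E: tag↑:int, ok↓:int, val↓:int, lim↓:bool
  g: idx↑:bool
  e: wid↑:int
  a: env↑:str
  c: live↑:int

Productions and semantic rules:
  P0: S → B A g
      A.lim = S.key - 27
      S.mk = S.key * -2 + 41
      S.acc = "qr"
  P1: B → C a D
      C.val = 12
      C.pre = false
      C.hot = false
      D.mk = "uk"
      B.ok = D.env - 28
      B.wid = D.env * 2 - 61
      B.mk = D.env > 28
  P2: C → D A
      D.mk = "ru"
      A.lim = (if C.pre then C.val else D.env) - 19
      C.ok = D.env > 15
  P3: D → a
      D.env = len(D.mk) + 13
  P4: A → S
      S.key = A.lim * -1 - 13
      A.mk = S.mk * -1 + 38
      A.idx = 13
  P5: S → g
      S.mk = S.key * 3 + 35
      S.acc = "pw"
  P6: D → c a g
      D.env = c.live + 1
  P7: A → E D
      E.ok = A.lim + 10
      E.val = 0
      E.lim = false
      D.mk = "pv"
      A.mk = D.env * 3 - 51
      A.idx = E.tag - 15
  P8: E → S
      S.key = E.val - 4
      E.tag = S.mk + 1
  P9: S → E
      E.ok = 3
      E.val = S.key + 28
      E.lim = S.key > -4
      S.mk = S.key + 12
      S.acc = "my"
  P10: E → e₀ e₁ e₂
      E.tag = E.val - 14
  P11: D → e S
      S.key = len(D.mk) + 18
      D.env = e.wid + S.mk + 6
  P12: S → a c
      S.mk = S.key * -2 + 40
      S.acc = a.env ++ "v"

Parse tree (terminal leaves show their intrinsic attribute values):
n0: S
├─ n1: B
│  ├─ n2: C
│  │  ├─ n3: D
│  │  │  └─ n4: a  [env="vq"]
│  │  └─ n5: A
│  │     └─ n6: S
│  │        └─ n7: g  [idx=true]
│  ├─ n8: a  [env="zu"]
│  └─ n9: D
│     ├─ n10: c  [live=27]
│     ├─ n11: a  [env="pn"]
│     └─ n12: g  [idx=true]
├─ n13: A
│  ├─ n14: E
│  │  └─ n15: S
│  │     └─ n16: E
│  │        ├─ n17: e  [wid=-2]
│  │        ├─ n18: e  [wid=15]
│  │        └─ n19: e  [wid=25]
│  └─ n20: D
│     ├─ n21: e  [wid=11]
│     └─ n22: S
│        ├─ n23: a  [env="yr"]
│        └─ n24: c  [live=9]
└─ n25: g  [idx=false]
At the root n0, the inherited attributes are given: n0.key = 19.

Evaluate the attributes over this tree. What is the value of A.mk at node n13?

0

1. n0.key = 19  [given at root]
2. n2.val = 12  [12]
3. n2.pre = false  [false]
4. n2.hot = false  [false]
5. n3.mk = "ru"  ["ru"]
6. n4.env = "vq"  [terminal]
7. n3.env = 15  [len(D.mk) + 13]
8. n5.lim = -4  [(if C.pre then C.val else D.env) - 19]
9. n6.key = -9  [A.lim * -1 - 13]
10. n7.idx = true  [terminal]
11. n6.mk = 8  [S.key * 3 + 35]
12. n6.acc = "pw"  ["pw"]
13. n5.mk = 30  [S.mk * -1 + 38]
14. n5.idx = 13  [13]
15. n2.ok = false  [D.env > 15]
16. n8.env = "zu"  [terminal]
17. n9.mk = "uk"  ["uk"]
18. n10.live = 27  [terminal]
19. n11.env = "pn"  [terminal]
20. n12.idx = true  [terminal]
21. n9.env = 28  [c.live + 1]
22. n1.ok = 0  [D.env - 28]
23. n1.wid = -5  [D.env * 2 - 61]
24. n1.mk = false  [D.env > 28]
25. n13.lim = -8  [S.key - 27]
26. n14.ok = 2  [A.lim + 10]
27. n14.val = 0  [0]
28. n14.lim = false  [false]
29. n15.key = -4  [E.val - 4]
30. n16.ok = 3  [3]
31. n16.val = 24  [S.key + 28]
32. n16.lim = false  [S.key > -4]
33. n17.wid = -2  [terminal]
34. n18.wid = 15  [terminal]
35. n19.wid = 25  [terminal]
36. n16.tag = 10  [E.val - 14]
37. n15.mk = 8  [S.key + 12]
38. n15.acc = "my"  ["my"]
39. n14.tag = 9  [S.mk + 1]
40. n20.mk = "pv"  ["pv"]
41. n21.wid = 11  [terminal]
42. n22.key = 20  [len(D.mk) + 18]
43. n23.env = "yr"  [terminal]
44. n24.live = 9  [terminal]
45. n22.mk = 0  [S.key * -2 + 40]
46. n22.acc = "yrv"  [a.env ++ "v"]
47. n20.env = 17  [e.wid + S.mk + 6]
48. n13.mk = 0  [D.env * 3 - 51]
49. n13.idx = -6  [E.tag - 15]
50. n25.idx = false  [terminal]
51. n0.mk = 3  [S.key * -2 + 41]
52. n0.acc = "qr"  ["qr"]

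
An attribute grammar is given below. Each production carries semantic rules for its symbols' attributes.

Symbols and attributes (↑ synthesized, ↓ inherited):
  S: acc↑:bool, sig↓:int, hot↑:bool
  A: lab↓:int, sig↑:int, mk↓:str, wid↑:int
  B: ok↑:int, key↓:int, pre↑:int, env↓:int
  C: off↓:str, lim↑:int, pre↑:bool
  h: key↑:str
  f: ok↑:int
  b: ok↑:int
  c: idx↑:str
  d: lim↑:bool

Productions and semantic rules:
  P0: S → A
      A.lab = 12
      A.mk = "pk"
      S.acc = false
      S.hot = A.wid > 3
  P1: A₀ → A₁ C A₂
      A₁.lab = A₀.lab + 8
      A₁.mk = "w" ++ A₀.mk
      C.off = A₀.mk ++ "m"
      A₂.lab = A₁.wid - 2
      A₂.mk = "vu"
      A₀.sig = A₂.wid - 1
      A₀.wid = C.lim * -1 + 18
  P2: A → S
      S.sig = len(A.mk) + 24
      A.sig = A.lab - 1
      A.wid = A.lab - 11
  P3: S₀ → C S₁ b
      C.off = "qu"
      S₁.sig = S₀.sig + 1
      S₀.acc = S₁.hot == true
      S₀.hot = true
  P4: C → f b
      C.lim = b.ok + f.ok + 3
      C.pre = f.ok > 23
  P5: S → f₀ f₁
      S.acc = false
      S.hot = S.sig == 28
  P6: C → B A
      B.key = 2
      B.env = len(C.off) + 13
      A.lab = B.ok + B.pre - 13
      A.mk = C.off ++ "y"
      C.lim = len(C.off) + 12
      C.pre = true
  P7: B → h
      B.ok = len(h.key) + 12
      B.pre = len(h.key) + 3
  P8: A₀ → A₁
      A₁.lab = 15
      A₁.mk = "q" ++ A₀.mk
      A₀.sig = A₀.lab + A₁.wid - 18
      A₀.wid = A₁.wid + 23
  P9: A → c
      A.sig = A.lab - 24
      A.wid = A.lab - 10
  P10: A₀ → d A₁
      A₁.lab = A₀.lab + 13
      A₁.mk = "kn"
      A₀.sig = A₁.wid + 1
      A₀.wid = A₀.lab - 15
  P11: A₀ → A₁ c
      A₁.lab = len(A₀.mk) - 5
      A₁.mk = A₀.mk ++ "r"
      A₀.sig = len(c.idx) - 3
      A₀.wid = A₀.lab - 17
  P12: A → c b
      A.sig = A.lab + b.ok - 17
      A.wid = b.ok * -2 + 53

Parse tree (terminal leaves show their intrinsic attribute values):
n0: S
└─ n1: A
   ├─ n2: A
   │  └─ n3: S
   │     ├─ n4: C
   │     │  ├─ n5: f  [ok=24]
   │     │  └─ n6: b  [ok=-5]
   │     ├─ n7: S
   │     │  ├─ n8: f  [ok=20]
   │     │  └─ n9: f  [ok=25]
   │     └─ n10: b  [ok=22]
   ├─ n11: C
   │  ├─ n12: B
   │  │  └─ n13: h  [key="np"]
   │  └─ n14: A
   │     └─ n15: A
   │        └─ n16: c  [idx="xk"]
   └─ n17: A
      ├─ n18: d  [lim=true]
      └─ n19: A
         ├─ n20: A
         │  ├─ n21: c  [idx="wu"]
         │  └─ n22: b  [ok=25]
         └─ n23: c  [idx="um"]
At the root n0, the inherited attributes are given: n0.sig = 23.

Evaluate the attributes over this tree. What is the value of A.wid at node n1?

3

1. n0.sig = 23  [given at root]
2. n1.lab = 12  [12]
3. n1.mk = "pk"  ["pk"]
4. n2.lab = 20  [A₀.lab + 8]
5. n2.mk = "wpk"  ["w" ++ A₀.mk]
6. n3.sig = 27  [len(A.mk) + 24]
7. n4.off = "qu"  ["qu"]
8. n5.ok = 24  [terminal]
9. n6.ok = -5  [terminal]
10. n4.lim = 22  [b.ok + f.ok + 3]
11. n4.pre = true  [f.ok > 23]
12. n7.sig = 28  [S₀.sig + 1]
13. n8.ok = 20  [terminal]
14. n9.ok = 25  [terminal]
15. n7.acc = false  [false]
16. n7.hot = true  [S.sig == 28]
17. n10.ok = 22  [terminal]
18. n3.acc = true  [S₁.hot == true]
19. n3.hot = true  [true]
20. n2.sig = 19  [A.lab - 1]
21. n2.wid = 9  [A.lab - 11]
22. n11.off = "pkm"  [A₀.mk ++ "m"]
23. n12.key = 2  [2]
24. n12.env = 16  [len(C.off) + 13]
25. n13.key = "np"  [terminal]
26. n12.ok = 14  [len(h.key) + 12]
27. n12.pre = 5  [len(h.key) + 3]
28. n14.lab = 6  [B.ok + B.pre - 13]
29. n14.mk = "pkmy"  [C.off ++ "y"]
30. n15.lab = 15  [15]
31. n15.mk = "qpkmy"  ["q" ++ A₀.mk]
32. n16.idx = "xk"  [terminal]
33. n15.sig = -9  [A.lab - 24]
34. n15.wid = 5  [A.lab - 10]
35. n14.sig = -7  [A₀.lab + A₁.wid - 18]
36. n14.wid = 28  [A₁.wid + 23]
37. n11.lim = 15  [len(C.off) + 12]
38. n11.pre = true  [true]
39. n17.lab = 7  [A₁.wid - 2]
40. n17.mk = "vu"  ["vu"]
41. n18.lim = true  [terminal]
42. n19.lab = 20  [A₀.lab + 13]
43. n19.mk = "kn"  ["kn"]
44. n20.lab = -3  [len(A₀.mk) - 5]
45. n20.mk = "knr"  [A₀.mk ++ "r"]
46. n21.idx = "wu"  [terminal]
47. n22.ok = 25  [terminal]
48. n20.sig = 5  [A.lab + b.ok - 17]
49. n20.wid = 3  [b.ok * -2 + 53]
50. n23.idx = "um"  [terminal]
51. n19.sig = -1  [len(c.idx) - 3]
52. n19.wid = 3  [A₀.lab - 17]
53. n17.sig = 4  [A₁.wid + 1]
54. n17.wid = -8  [A₀.lab - 15]
55. n1.sig = -9  [A₂.wid - 1]
56. n1.wid = 3  [C.lim * -1 + 18]
57. n0.acc = false  [false]
58. n0.hot = false  [A.wid > 3]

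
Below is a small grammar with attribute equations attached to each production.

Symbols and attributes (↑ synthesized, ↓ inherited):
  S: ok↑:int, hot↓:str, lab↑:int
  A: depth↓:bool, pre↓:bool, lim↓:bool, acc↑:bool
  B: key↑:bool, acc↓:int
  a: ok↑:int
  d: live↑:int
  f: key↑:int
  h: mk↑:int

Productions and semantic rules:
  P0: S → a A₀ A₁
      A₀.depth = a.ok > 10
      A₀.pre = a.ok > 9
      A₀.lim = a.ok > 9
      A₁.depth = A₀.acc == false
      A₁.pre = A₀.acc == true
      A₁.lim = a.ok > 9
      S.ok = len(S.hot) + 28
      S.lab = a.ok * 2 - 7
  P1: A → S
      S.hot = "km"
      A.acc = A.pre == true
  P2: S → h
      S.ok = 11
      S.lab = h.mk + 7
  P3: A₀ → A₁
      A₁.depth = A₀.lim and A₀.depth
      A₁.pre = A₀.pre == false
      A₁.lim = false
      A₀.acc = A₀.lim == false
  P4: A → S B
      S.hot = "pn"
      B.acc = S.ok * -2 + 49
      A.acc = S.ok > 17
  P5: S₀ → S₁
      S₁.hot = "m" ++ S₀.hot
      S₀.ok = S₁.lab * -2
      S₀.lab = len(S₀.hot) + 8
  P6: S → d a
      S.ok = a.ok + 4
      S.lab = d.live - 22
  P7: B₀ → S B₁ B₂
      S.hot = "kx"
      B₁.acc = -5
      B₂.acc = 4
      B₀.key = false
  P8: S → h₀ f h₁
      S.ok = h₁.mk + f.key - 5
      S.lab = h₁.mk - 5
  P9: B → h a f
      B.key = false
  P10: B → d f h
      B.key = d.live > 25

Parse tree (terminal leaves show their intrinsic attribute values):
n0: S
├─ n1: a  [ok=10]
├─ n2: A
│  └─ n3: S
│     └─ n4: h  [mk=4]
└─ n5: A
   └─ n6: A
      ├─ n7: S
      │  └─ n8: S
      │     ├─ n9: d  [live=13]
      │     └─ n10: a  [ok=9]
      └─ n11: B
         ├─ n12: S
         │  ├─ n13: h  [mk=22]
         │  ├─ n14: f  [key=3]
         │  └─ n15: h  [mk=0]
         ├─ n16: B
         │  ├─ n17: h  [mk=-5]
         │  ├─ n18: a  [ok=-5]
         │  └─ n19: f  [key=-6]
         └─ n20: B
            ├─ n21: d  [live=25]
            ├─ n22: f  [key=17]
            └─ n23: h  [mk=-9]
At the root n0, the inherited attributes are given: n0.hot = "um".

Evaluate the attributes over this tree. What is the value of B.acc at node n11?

13

1. n0.hot = "um"  [given at root]
2. n1.ok = 10  [terminal]
3. n2.depth = false  [a.ok > 10]
4. n2.pre = true  [a.ok > 9]
5. n2.lim = true  [a.ok > 9]
6. n3.hot = "km"  ["km"]
7. n4.mk = 4  [terminal]
8. n3.ok = 11  [11]
9. n3.lab = 11  [h.mk + 7]
10. n2.acc = true  [A.pre == true]
11. n5.depth = false  [A₀.acc == false]
12. n5.pre = true  [A₀.acc == true]
13. n5.lim = true  [a.ok > 9]
14. n6.depth = false  [A₀.lim and A₀.depth]
15. n6.pre = false  [A₀.pre == false]
16. n6.lim = false  [false]
17. n7.hot = "pn"  ["pn"]
18. n8.hot = "mpn"  ["m" ++ S₀.hot]
19. n9.live = 13  [terminal]
20. n10.ok = 9  [terminal]
21. n8.ok = 13  [a.ok + 4]
22. n8.lab = -9  [d.live - 22]
23. n7.ok = 18  [S₁.lab * -2]
24. n7.lab = 10  [len(S₀.hot) + 8]
25. n11.acc = 13  [S.ok * -2 + 49]
26. n12.hot = "kx"  ["kx"]
27. n13.mk = 22  [terminal]
28. n14.key = 3  [terminal]
29. n15.mk = 0  [terminal]
30. n12.ok = -2  [h₁.mk + f.key - 5]
31. n12.lab = -5  [h₁.mk - 5]
32. n16.acc = -5  [-5]
33. n17.mk = -5  [terminal]
34. n18.ok = -5  [terminal]
35. n19.key = -6  [terminal]
36. n16.key = false  [false]
37. n20.acc = 4  [4]
38. n21.live = 25  [terminal]
39. n22.key = 17  [terminal]
40. n23.mk = -9  [terminal]
41. n20.key = false  [d.live > 25]
42. n11.key = false  [false]
43. n6.acc = true  [S.ok > 17]
44. n5.acc = false  [A₀.lim == false]
45. n0.ok = 30  [len(S.hot) + 28]
46. n0.lab = 13  [a.ok * 2 - 7]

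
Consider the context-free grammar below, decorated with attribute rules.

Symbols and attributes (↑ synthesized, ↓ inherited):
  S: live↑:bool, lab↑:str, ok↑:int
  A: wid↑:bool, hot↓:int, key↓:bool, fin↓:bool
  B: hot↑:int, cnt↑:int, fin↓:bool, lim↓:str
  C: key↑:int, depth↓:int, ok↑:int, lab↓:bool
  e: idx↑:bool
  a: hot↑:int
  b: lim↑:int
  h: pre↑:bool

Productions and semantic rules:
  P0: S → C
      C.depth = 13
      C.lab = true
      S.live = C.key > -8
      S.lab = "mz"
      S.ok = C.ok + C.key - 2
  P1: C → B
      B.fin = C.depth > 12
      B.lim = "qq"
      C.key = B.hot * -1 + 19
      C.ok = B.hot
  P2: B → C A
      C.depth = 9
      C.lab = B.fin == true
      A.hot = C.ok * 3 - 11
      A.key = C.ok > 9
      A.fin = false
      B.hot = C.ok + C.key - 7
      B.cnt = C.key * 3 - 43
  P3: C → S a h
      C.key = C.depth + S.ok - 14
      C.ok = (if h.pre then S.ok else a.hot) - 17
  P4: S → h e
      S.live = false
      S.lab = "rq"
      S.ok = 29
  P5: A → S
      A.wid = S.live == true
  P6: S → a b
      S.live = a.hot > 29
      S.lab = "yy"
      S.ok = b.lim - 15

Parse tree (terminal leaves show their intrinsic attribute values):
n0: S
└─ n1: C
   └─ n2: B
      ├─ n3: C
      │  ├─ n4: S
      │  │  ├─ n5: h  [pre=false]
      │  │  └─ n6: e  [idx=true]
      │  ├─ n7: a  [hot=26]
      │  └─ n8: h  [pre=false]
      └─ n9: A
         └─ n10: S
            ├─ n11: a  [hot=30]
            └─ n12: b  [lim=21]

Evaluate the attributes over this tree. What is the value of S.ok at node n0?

17

1. n1.depth = 13  [13]
2. n1.lab = true  [true]
3. n2.fin = true  [C.depth > 12]
4. n2.lim = "qq"  ["qq"]
5. n3.depth = 9  [9]
6. n3.lab = true  [B.fin == true]
7. n5.pre = false  [terminal]
8. n6.idx = true  [terminal]
9. n4.live = false  [false]
10. n4.lab = "rq"  ["rq"]
11. n4.ok = 29  [29]
12. n7.hot = 26  [terminal]
13. n8.pre = false  [terminal]
14. n3.key = 24  [C.depth + S.ok - 14]
15. n3.ok = 9  [(if h.pre then S.ok else a.hot) - 17]
16. n9.hot = 16  [C.ok * 3 - 11]
17. n9.key = false  [C.ok > 9]
18. n9.fin = false  [false]
19. n11.hot = 30  [terminal]
20. n12.lim = 21  [terminal]
21. n10.live = true  [a.hot > 29]
22. n10.lab = "yy"  ["yy"]
23. n10.ok = 6  [b.lim - 15]
24. n9.wid = true  [S.live == true]
25. n2.hot = 26  [C.ok + C.key - 7]
26. n2.cnt = 29  [C.key * 3 - 43]
27. n1.key = -7  [B.hot * -1 + 19]
28. n1.ok = 26  [B.hot]
29. n0.live = true  [C.key > -8]
30. n0.lab = "mz"  ["mz"]
31. n0.ok = 17  [C.ok + C.key - 2]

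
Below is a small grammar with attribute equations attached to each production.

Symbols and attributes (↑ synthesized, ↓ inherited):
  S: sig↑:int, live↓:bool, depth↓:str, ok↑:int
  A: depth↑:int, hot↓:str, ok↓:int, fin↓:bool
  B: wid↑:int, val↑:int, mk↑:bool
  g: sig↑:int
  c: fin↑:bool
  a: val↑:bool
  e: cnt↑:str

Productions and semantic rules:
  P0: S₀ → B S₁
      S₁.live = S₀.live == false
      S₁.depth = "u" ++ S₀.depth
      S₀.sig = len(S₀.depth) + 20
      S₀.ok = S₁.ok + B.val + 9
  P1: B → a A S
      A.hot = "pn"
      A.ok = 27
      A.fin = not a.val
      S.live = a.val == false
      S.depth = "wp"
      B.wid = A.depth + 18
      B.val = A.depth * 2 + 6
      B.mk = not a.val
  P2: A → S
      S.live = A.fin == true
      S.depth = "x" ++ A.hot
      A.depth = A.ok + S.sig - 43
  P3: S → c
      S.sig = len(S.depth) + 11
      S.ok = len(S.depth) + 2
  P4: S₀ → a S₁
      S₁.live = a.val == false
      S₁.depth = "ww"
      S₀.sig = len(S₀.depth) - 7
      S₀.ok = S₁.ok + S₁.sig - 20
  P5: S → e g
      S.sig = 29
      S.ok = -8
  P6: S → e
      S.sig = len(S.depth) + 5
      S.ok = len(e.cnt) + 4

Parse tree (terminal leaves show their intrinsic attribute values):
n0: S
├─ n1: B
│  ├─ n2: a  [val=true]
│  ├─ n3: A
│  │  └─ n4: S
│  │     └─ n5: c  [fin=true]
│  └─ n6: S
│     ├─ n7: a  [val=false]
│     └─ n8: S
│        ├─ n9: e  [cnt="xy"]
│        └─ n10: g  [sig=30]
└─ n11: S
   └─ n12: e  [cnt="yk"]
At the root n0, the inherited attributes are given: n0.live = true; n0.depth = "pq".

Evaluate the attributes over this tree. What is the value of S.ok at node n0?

17

1. n0.live = true  [given at root]
2. n0.depth = "pq"  [given at root]
3. n2.val = true  [terminal]
4. n3.hot = "pn"  ["pn"]
5. n3.ok = 27  [27]
6. n3.fin = false  [not a.val]
7. n4.live = false  [A.fin == true]
8. n4.depth = "xpn"  ["x" ++ A.hot]
9. n5.fin = true  [terminal]
10. n4.sig = 14  [len(S.depth) + 11]
11. n4.ok = 5  [len(S.depth) + 2]
12. n3.depth = -2  [A.ok + S.sig - 43]
13. n6.live = false  [a.val == false]
14. n6.depth = "wp"  ["wp"]
15. n7.val = false  [terminal]
16. n8.live = true  [a.val == false]
17. n8.depth = "ww"  ["ww"]
18. n9.cnt = "xy"  [terminal]
19. n10.sig = 30  [terminal]
20. n8.sig = 29  [29]
21. n8.ok = -8  [-8]
22. n6.sig = -5  [len(S₀.depth) - 7]
23. n6.ok = 1  [S₁.ok + S₁.sig - 20]
24. n1.wid = 16  [A.depth + 18]
25. n1.val = 2  [A.depth * 2 + 6]
26. n1.mk = false  [not a.val]
27. n11.live = false  [S₀.live == false]
28. n11.depth = "upq"  ["u" ++ S₀.depth]
29. n12.cnt = "yk"  [terminal]
30. n11.sig = 8  [len(S.depth) + 5]
31. n11.ok = 6  [len(e.cnt) + 4]
32. n0.sig = 22  [len(S₀.depth) + 20]
33. n0.ok = 17  [S₁.ok + B.val + 9]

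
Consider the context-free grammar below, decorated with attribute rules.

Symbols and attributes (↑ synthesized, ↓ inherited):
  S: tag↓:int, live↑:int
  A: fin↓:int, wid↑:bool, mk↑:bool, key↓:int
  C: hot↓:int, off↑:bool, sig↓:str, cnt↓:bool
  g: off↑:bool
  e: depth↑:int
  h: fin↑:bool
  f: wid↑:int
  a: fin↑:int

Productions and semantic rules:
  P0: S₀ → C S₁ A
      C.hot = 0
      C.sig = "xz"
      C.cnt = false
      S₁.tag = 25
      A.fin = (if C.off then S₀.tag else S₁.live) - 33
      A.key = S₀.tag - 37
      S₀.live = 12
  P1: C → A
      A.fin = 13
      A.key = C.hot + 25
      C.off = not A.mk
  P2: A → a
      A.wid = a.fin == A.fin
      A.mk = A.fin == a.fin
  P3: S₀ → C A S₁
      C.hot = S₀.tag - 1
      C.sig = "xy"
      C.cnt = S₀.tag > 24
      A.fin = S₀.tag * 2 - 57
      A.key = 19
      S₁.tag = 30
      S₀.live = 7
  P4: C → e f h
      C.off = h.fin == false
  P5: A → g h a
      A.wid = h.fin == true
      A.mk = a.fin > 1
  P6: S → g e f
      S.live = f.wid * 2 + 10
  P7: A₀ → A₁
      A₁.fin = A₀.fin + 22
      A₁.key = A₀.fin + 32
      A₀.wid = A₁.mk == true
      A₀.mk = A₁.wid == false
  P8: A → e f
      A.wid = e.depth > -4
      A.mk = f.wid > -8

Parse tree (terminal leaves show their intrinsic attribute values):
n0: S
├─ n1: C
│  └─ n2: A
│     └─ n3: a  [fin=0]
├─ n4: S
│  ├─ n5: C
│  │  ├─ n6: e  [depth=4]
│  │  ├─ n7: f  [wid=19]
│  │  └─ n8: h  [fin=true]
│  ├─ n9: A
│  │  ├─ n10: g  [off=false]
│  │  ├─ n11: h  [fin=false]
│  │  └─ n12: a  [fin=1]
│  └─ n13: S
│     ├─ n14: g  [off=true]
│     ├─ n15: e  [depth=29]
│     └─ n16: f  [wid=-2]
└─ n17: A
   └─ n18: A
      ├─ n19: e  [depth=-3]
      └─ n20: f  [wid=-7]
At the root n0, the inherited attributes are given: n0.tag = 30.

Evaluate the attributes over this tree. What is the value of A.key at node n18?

29

1. n0.tag = 30  [given at root]
2. n1.hot = 0  [0]
3. n1.sig = "xz"  ["xz"]
4. n1.cnt = false  [false]
5. n2.fin = 13  [13]
6. n2.key = 25  [C.hot + 25]
7. n3.fin = 0  [terminal]
8. n2.wid = false  [a.fin == A.fin]
9. n2.mk = false  [A.fin == a.fin]
10. n1.off = true  [not A.mk]
11. n4.tag = 25  [25]
12. n5.hot = 24  [S₀.tag - 1]
13. n5.sig = "xy"  ["xy"]
14. n5.cnt = true  [S₀.tag > 24]
15. n6.depth = 4  [terminal]
16. n7.wid = 19  [terminal]
17. n8.fin = true  [terminal]
18. n5.off = false  [h.fin == false]
19. n9.fin = -7  [S₀.tag * 2 - 57]
20. n9.key = 19  [19]
21. n10.off = false  [terminal]
22. n11.fin = false  [terminal]
23. n12.fin = 1  [terminal]
24. n9.wid = false  [h.fin == true]
25. n9.mk = false  [a.fin > 1]
26. n13.tag = 30  [30]
27. n14.off = true  [terminal]
28. n15.depth = 29  [terminal]
29. n16.wid = -2  [terminal]
30. n13.live = 6  [f.wid * 2 + 10]
31. n4.live = 7  [7]
32. n17.fin = -3  [(if C.off then S₀.tag else S₁.live) - 33]
33. n17.key = -7  [S₀.tag - 37]
34. n18.fin = 19  [A₀.fin + 22]
35. n18.key = 29  [A₀.fin + 32]
36. n19.depth = -3  [terminal]
37. n20.wid = -7  [terminal]
38. n18.wid = true  [e.depth > -4]
39. n18.mk = true  [f.wid > -8]
40. n17.wid = true  [A₁.mk == true]
41. n17.mk = false  [A₁.wid == false]
42. n0.live = 12  [12]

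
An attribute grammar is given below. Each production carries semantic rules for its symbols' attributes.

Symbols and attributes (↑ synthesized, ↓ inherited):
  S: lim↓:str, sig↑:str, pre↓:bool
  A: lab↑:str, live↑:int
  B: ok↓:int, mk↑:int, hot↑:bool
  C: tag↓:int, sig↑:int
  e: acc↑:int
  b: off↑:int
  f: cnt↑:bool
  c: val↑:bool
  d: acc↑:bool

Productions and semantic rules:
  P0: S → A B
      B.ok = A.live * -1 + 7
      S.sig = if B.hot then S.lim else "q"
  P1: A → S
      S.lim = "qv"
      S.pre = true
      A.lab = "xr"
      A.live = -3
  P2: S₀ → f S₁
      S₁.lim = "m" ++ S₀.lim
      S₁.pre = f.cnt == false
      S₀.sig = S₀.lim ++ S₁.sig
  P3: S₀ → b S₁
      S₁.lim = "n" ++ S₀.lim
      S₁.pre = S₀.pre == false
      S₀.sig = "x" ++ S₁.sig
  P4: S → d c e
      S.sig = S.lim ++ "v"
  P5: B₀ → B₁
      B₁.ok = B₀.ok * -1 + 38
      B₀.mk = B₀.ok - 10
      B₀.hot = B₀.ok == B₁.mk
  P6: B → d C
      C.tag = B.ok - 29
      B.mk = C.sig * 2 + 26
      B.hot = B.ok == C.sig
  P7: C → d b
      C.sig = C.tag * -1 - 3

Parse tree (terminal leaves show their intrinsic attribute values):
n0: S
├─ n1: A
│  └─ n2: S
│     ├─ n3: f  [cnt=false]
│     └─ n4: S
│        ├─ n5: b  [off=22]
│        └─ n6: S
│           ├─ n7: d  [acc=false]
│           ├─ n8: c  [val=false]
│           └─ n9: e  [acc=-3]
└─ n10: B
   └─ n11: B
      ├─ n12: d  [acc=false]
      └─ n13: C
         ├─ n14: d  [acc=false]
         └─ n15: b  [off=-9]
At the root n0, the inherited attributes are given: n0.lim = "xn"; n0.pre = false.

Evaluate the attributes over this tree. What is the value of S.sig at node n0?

"q"

1. n0.lim = "xn"  [given at root]
2. n0.pre = false  [given at root]
3. n2.lim = "qv"  ["qv"]
4. n2.pre = true  [true]
5. n3.cnt = false  [terminal]
6. n4.lim = "mqv"  ["m" ++ S₀.lim]
7. n4.pre = true  [f.cnt == false]
8. n5.off = 22  [terminal]
9. n6.lim = "nmqv"  ["n" ++ S₀.lim]
10. n6.pre = false  [S₀.pre == false]
11. n7.acc = false  [terminal]
12. n8.val = false  [terminal]
13. n9.acc = -3  [terminal]
14. n6.sig = "nmqvv"  [S.lim ++ "v"]
15. n4.sig = "xnmqvv"  ["x" ++ S₁.sig]
16. n2.sig = "qvxnmqvv"  [S₀.lim ++ S₁.sig]
17. n1.lab = "xr"  ["xr"]
18. n1.live = -3  [-3]
19. n10.ok = 10  [A.live * -1 + 7]
20. n11.ok = 28  [B₀.ok * -1 + 38]
21. n12.acc = false  [terminal]
22. n13.tag = -1  [B.ok - 29]
23. n14.acc = false  [terminal]
24. n15.off = -9  [terminal]
25. n13.sig = -2  [C.tag * -1 - 3]
26. n11.mk = 22  [C.sig * 2 + 26]
27. n11.hot = false  [B.ok == C.sig]
28. n10.mk = 0  [B₀.ok - 10]
29. n10.hot = false  [B₀.ok == B₁.mk]
30. n0.sig = "q"  [if B.hot then S.lim else "q"]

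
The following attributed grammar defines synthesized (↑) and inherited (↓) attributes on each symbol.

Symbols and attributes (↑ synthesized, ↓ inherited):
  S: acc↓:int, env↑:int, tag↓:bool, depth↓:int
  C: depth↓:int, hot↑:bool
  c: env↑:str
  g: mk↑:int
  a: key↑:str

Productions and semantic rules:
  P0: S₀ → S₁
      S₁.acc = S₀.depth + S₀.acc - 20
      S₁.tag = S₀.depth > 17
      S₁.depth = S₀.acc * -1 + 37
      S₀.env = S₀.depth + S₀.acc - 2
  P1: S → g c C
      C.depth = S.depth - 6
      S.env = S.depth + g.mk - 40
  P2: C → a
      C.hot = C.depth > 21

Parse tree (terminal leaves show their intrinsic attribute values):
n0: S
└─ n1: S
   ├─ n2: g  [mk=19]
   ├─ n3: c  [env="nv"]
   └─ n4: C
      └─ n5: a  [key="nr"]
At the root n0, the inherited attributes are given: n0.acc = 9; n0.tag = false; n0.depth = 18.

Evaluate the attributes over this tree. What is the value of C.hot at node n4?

1. n0.acc = 9  [given at root]
2. n0.tag = false  [given at root]
3. n0.depth = 18  [given at root]
4. n1.acc = 7  [S₀.depth + S₀.acc - 20]
5. n1.tag = true  [S₀.depth > 17]
6. n1.depth = 28  [S₀.acc * -1 + 37]
7. n2.mk = 19  [terminal]
8. n3.env = "nv"  [terminal]
9. n4.depth = 22  [S.depth - 6]
10. n5.key = "nr"  [terminal]
11. n4.hot = true  [C.depth > 21]
12. n1.env = 7  [S.depth + g.mk - 40]
13. n0.env = 25  [S₀.depth + S₀.acc - 2]

true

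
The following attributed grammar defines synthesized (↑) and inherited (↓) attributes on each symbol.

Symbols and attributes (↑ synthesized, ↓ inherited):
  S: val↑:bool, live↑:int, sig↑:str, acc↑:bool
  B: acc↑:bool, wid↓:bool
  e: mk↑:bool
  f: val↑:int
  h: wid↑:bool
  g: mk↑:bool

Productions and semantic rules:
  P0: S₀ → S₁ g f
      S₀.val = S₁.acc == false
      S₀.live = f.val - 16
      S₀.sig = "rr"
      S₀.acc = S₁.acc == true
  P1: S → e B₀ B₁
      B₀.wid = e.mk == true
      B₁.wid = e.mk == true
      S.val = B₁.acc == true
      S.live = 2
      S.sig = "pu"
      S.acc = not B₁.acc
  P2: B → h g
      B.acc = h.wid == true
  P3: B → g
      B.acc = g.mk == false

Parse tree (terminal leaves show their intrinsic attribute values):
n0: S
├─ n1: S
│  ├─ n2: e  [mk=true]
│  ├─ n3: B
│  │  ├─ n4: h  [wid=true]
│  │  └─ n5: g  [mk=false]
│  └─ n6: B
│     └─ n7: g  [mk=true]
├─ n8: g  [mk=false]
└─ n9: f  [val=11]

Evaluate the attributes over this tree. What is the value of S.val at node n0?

false

1. n2.mk = true  [terminal]
2. n3.wid = true  [e.mk == true]
3. n4.wid = true  [terminal]
4. n5.mk = false  [terminal]
5. n3.acc = true  [h.wid == true]
6. n6.wid = true  [e.mk == true]
7. n7.mk = true  [terminal]
8. n6.acc = false  [g.mk == false]
9. n1.val = false  [B₁.acc == true]
10. n1.live = 2  [2]
11. n1.sig = "pu"  ["pu"]
12. n1.acc = true  [not B₁.acc]
13. n8.mk = false  [terminal]
14. n9.val = 11  [terminal]
15. n0.val = false  [S₁.acc == false]
16. n0.live = -5  [f.val - 16]
17. n0.sig = "rr"  ["rr"]
18. n0.acc = true  [S₁.acc == true]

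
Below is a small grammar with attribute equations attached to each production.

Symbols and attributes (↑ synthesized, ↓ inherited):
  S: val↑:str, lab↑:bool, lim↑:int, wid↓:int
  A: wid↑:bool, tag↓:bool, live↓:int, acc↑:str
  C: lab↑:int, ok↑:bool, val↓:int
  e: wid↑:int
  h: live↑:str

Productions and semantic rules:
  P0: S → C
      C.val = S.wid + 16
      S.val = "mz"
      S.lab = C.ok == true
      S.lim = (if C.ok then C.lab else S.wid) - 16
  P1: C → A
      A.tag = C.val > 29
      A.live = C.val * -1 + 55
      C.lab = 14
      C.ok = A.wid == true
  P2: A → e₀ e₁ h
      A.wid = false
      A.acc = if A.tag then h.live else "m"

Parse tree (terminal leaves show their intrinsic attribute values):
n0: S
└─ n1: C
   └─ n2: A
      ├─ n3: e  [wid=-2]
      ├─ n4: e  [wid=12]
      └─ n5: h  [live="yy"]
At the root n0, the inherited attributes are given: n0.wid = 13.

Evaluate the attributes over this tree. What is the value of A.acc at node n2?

1. n0.wid = 13  [given at root]
2. n1.val = 29  [S.wid + 16]
3. n2.tag = false  [C.val > 29]
4. n2.live = 26  [C.val * -1 + 55]
5. n3.wid = -2  [terminal]
6. n4.wid = 12  [terminal]
7. n5.live = "yy"  [terminal]
8. n2.wid = false  [false]
9. n2.acc = "m"  [if A.tag then h.live else "m"]
10. n1.lab = 14  [14]
11. n1.ok = false  [A.wid == true]
12. n0.val = "mz"  ["mz"]
13. n0.lab = false  [C.ok == true]
14. n0.lim = -3  [(if C.ok then C.lab else S.wid) - 16]

"m"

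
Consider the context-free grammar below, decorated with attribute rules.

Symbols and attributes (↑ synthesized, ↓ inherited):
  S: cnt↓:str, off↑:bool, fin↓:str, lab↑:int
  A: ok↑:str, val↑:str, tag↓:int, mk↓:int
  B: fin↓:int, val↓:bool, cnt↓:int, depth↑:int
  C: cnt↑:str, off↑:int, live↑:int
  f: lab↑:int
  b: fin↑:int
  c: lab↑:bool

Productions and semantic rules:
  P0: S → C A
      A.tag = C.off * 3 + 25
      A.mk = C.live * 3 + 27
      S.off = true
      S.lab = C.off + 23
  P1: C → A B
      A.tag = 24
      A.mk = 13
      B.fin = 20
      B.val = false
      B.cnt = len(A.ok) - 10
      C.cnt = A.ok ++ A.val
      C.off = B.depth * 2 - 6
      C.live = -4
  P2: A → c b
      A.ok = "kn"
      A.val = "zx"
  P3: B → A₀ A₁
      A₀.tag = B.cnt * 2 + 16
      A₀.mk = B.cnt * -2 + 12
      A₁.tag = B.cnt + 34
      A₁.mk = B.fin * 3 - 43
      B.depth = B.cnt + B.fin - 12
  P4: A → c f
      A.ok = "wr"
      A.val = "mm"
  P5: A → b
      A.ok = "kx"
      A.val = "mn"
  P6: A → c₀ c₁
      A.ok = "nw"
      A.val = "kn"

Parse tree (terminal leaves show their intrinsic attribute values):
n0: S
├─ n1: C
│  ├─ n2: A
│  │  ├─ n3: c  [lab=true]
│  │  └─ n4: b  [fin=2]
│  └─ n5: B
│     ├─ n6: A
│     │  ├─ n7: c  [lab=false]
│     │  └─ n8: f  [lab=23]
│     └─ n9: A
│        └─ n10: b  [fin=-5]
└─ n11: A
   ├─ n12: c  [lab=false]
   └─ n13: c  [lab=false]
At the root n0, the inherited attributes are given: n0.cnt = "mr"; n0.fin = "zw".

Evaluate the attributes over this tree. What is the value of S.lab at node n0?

1. n0.cnt = "mr"  [given at root]
2. n0.fin = "zw"  [given at root]
3. n2.tag = 24  [24]
4. n2.mk = 13  [13]
5. n3.lab = true  [terminal]
6. n4.fin = 2  [terminal]
7. n2.ok = "kn"  ["kn"]
8. n2.val = "zx"  ["zx"]
9. n5.fin = 20  [20]
10. n5.val = false  [false]
11. n5.cnt = -8  [len(A.ok) - 10]
12. n6.tag = 0  [B.cnt * 2 + 16]
13. n6.mk = 28  [B.cnt * -2 + 12]
14. n7.lab = false  [terminal]
15. n8.lab = 23  [terminal]
16. n6.ok = "wr"  ["wr"]
17. n6.val = "mm"  ["mm"]
18. n9.tag = 26  [B.cnt + 34]
19. n9.mk = 17  [B.fin * 3 - 43]
20. n10.fin = -5  [terminal]
21. n9.ok = "kx"  ["kx"]
22. n9.val = "mn"  ["mn"]
23. n5.depth = 0  [B.cnt + B.fin - 12]
24. n1.cnt = "knzx"  [A.ok ++ A.val]
25. n1.off = -6  [B.depth * 2 - 6]
26. n1.live = -4  [-4]
27. n11.tag = 7  [C.off * 3 + 25]
28. n11.mk = 15  [C.live * 3 + 27]
29. n12.lab = false  [terminal]
30. n13.lab = false  [terminal]
31. n11.ok = "nw"  ["nw"]
32. n11.val = "kn"  ["kn"]
33. n0.off = true  [true]
34. n0.lab = 17  [C.off + 23]

17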